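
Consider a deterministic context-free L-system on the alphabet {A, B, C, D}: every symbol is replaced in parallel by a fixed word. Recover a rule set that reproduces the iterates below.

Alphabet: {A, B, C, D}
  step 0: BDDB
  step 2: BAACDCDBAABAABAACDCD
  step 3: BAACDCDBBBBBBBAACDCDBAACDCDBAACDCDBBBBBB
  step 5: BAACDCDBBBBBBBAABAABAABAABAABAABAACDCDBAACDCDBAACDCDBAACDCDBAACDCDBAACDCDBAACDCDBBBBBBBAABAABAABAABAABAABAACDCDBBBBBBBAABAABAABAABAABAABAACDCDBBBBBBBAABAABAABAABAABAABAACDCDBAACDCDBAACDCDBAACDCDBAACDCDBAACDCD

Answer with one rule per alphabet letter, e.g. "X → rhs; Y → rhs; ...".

A->CD, B->BAA, C->BB, D->B

  step 2 ⇒ step 3: BAACDCDBAABAABAACDCD ⇒ BAA·CD·CD·BB·B·BB·B·BAA·CD·CD·BAA·CD·CD·BAA·CD·CD·BB·B·BB·B
    A ↦ CD
    B ↦ BAA
    C ↦ BB
    D ↦ B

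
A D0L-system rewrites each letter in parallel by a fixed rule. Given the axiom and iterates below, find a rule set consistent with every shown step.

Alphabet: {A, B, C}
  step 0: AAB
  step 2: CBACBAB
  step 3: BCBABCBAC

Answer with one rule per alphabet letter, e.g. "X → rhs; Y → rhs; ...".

  step 2 ⇒ step 3: CBACBAB ⇒ B·C·BA·B·C·BA·C
    A ↦ BA
    B ↦ C
    C ↦ B

A->BA, B->C, C->B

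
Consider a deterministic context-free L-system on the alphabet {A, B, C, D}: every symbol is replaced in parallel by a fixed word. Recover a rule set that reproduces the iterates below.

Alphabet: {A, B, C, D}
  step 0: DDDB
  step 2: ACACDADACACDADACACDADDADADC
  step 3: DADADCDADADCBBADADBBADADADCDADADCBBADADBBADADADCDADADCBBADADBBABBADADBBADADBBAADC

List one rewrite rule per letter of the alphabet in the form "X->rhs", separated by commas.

A->DAD, B->AC, C->ADC, D->BBA

  step 2 ⇒ step 3: ACACDADACACDADACACDADDADADC ⇒ DAD·ADC·DAD·ADC·BBA·DAD·BBA·DAD·ADC·DAD·ADC·BBA·DAD·BBA·DAD·ADC·DAD·ADC·BBA·DAD·BBA·BBA·DAD·BBA·DAD·BBA·ADC
    A ↦ DAD
    C ↦ ADC
    D ↦ BBA
    B ↦ AC  (constrained at step 0)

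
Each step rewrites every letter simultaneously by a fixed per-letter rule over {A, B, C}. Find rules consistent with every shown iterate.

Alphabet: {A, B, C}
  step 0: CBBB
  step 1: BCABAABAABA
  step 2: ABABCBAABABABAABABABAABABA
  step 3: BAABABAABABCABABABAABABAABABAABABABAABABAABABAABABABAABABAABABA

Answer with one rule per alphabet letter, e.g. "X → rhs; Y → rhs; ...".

  step 2 ⇒ step 3: ABABCBAABABABAABABABAABABA ⇒ BA·ABA·BA·ABA·BC·ABA·BA·BA·ABA·BA·ABA·BA·ABA·BA·BA·ABA·BA·ABA·BA·ABA·BA·BA·ABA·BA·ABA·BA
    A ↦ BA
    B ↦ ABA
    C ↦ BC

A->BA, B->ABA, C->BC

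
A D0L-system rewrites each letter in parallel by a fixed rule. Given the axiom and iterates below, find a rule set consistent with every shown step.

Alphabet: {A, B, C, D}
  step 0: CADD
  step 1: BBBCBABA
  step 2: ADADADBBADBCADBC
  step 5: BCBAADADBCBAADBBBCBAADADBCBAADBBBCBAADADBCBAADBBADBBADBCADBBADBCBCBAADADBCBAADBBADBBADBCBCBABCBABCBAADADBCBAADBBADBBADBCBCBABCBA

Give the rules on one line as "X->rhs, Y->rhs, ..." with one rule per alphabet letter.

  step 1 ⇒ step 2: BBBCBABA ⇒ AD·AD·AD·BB·AD·BC·AD·BC
    A ↦ BC
    B ↦ AD
    C ↦ BB
  step 0 ⇒ step 1: CADD ⇒ BB·BC·BA·BA
    D ↦ BA

A->BC, B->AD, C->BB, D->BA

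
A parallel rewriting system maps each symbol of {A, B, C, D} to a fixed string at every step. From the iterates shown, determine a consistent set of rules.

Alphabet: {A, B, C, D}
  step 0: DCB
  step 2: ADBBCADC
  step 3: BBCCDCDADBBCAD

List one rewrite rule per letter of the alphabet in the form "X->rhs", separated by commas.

  step 2 ⇒ step 3: ADBBCADC ⇒ BB·C·CD·CD·AD·BB·C·AD
    A ↦ BB
    B ↦ CD
    C ↦ AD
    D ↦ C

A->BB, B->CD, C->AD, D->C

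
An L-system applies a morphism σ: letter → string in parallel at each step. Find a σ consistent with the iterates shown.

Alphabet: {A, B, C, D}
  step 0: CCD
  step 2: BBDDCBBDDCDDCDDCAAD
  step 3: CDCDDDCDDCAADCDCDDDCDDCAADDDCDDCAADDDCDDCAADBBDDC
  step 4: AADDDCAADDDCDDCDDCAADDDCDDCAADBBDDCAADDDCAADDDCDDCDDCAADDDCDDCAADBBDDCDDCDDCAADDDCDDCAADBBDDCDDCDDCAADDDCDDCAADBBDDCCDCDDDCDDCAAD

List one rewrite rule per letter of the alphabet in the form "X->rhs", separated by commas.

  step 3 ⇒ step 4: CDCDDDCDDCAADCDCDDDCDDCAADDDCDDCAADDDCDDCAADBBDDC ⇒ AAD·DDC·AAD·DDC·DDC·DDC·AAD·DDC·DDC·AAD·B·B·DDC·AAD·DDC·AAD·DDC·DDC·DDC·AAD·DDC·DDC·AAD·B·B·DDC·DDC·DDC·AAD·DDC·DDC·AAD·B·B·DDC·DDC·DDC·AAD·DDC·DDC·AAD·B·B·DDC·CD·CD·DDC·DDC·AAD
    A ↦ B
    B ↦ CD
    C ↦ AAD
    D ↦ DDC

A->B, B->CD, C->AAD, D->DDC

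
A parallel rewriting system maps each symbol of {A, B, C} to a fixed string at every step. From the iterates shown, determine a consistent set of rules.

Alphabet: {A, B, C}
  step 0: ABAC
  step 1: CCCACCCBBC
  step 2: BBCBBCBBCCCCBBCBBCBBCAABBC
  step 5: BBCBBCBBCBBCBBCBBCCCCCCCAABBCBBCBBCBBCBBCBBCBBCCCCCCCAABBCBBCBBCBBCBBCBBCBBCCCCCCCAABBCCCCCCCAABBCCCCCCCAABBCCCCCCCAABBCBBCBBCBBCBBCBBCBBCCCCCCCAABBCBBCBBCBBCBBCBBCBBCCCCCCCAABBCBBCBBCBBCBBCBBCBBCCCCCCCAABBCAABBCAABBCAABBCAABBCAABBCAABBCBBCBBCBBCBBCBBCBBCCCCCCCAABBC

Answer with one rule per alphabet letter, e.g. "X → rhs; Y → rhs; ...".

  step 1 ⇒ step 2: CCCACCCBBC ⇒ BBC·BBC·BBC·CCC·BBC·BBC·BBC·A·A·BBC
    A ↦ CCC
    B ↦ A
    C ↦ BBC

A->CCC, B->A, C->BBC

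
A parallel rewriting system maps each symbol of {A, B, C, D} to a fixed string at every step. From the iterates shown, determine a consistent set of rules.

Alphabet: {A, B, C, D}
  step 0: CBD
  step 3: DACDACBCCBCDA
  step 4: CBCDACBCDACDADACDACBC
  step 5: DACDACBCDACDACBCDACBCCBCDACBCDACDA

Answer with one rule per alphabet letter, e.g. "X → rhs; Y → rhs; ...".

  step 4 ⇒ step 5: CBCDACBCDACDADACDACBC ⇒ DA·C·DA·CB·C·DA·C·DA·CB·C·DA·CB·C·CB·C·DA·CB·C·DA·C·DA
    A ↦ C
    B ↦ C
    C ↦ DA
    D ↦ CB

A->C, B->C, C->DA, D->CB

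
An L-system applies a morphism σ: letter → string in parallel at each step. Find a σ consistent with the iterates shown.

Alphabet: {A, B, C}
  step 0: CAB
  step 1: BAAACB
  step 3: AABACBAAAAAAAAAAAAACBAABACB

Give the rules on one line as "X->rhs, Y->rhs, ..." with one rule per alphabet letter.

A->AA, B->ACB, C->B

  step 0 ⇒ step 1: CAB ⇒ B·AA·ACB
    A ↦ AA
    B ↦ ACB
    C ↦ B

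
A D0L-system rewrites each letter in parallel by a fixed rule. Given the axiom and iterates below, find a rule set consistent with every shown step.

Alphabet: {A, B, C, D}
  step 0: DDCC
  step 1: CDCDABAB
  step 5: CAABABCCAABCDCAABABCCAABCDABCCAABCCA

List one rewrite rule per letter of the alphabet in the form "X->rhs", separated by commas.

A->C, B->A, C->AB, D->CD

  step 0 ⇒ step 1: DDCC ⇒ CD·CD·AB·AB
    C ↦ AB
    D ↦ CD
    A ↦ C  (constrained at step 1)
    B ↦ A  (constrained at step 1)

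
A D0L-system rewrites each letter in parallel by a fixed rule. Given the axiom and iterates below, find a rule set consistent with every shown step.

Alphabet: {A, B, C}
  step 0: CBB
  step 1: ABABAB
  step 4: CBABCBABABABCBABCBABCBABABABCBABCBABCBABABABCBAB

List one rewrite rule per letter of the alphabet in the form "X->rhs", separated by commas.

A->CB, B->AB, C->AB

  step 0 ⇒ step 1: CBB ⇒ AB·AB·AB
    B ↦ AB
    C ↦ AB
    A ↦ CB  (constrained at step 1)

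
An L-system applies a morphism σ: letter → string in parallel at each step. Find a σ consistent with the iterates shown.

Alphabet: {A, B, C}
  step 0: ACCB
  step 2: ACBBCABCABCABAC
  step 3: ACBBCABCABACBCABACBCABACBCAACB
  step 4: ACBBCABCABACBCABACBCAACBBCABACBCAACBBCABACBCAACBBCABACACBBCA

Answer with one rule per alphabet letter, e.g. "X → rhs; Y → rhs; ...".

A->AC, B->BCA, C->B

  step 3 ⇒ step 4: ACBBCABCABACBCABACBCABACBCAACB ⇒ AC·B·BCA·BCA·B·AC·BCA·B·AC·BCA·AC·B·BCA·B·AC·BCA·AC·B·BCA·B·AC·BCA·AC·B·BCA·B·AC·AC·B·BCA
    A ↦ AC
    B ↦ BCA
    C ↦ B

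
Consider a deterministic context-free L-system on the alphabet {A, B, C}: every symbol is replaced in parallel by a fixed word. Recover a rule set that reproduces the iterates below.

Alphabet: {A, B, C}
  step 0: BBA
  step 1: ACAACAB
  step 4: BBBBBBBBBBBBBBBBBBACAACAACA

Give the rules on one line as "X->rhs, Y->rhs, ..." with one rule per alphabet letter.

  step 0 ⇒ step 1: BBA ⇒ ACA·ACA·B
    A ↦ B
    B ↦ ACA
    C ↦ B  (constrained at step 1)

A->B, B->ACA, C->B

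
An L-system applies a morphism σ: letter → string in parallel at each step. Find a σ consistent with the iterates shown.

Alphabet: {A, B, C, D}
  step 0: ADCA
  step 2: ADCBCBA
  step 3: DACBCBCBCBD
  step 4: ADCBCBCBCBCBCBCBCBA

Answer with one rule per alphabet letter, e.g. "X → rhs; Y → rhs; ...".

A->D, B->CB, C->CB, D->A

  step 3 ⇒ step 4: DACBCBCBCBD ⇒ A·D·CB·CB·CB·CB·CB·CB·CB·CB·A
    A ↦ D
    B ↦ CB
    C ↦ CB
    D ↦ A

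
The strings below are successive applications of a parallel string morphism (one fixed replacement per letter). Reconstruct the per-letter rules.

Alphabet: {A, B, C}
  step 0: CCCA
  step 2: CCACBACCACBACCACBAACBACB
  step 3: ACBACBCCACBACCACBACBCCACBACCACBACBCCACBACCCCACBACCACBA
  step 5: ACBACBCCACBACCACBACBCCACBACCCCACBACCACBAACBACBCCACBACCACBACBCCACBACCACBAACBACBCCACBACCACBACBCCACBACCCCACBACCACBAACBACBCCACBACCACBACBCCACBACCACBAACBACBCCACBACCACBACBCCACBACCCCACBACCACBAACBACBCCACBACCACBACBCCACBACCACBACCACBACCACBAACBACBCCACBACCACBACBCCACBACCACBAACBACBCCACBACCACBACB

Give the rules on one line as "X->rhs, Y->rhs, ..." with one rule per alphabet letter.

A->CC, B->A, C->ACB

  step 2 ⇒ step 3: CCACBACCACBACCACBAACBACB ⇒ ACB·ACB·CC·ACB·A·CC·ACB·ACB·CC·ACB·A·CC·ACB·ACB·CC·ACB·A·CC·CC·ACB·A·CC·ACB·A
    A ↦ CC
    B ↦ A
    C ↦ ACB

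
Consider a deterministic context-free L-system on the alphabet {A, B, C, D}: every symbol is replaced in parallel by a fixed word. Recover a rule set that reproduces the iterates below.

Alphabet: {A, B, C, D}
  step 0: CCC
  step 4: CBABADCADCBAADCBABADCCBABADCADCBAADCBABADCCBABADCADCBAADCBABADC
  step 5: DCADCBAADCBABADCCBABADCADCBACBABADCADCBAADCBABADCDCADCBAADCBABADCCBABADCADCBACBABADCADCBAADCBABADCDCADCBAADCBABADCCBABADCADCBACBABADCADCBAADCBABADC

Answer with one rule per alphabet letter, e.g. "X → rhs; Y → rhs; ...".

A->CBA, B->AD, C->DC, D->BA

  step 4 ⇒ step 5: CBABADCADCBAADCBABADCCBABADCADCBAADCBABADCCBABADCADCBAADCBABADC ⇒ DC·AD·CBA·AD·CBA·BA·DC·CBA·BA·DC·AD·CBA·CBA·BA·DC·AD·CBA·AD·CBA·BA·DC·DC·AD·CBA·AD·CBA·BA·DC·CBA·BA·DC·AD·CBA·CBA·BA·DC·AD·CBA·AD·CBA·BA·DC·DC·AD·CBA·AD·CBA·BA·DC·CBA·BA·DC·AD·CBA·CBA·BA·DC·AD·CBA·AD·CBA·BA·DC
    A ↦ CBA
    B ↦ AD
    C ↦ DC
    D ↦ BA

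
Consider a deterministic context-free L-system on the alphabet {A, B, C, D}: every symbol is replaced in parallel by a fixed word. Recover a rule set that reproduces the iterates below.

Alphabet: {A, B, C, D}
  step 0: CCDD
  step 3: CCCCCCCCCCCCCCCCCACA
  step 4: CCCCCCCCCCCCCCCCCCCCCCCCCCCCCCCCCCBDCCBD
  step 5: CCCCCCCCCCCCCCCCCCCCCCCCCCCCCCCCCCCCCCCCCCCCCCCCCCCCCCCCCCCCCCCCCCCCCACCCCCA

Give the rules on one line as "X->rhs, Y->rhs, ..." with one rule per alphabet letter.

  step 4 ⇒ step 5: CCCCCCCCCCCCCCCCCCCCCCCCCCCCCCCCCCBDCCBD ⇒ CC·CC·CC·CC·CC·CC·CC·CC·CC·CC·CC·CC·CC·CC·CC·CC·CC·CC·CC·CC·CC·CC·CC·CC·CC·CC·CC·CC·CC·CC·CC·CC·CC·CC·C·A·CC·CC·C·A
    B ↦ C
    C ↦ CC
    D ↦ A
  step 3 ⇒ step 4: CCCCCCCCCCCCCCCCCACA ⇒ CC·CC·CC·CC·CC·CC·CC·CC·CC·CC·CC·CC·CC·CC·CC·CC·CC·BD·CC·BD
    A ↦ BD

A->BD, B->C, C->CC, D->A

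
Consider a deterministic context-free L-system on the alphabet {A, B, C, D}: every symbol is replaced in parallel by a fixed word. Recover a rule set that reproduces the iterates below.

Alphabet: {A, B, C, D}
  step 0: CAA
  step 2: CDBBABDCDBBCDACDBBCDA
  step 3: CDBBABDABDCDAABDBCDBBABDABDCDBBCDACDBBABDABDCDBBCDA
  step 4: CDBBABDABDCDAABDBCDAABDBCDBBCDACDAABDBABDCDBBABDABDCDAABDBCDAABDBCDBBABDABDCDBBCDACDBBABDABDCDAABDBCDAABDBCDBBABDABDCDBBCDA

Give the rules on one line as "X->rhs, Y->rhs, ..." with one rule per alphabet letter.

  step 3 ⇒ step 4: CDBBABDABDCDAABDBCDBBABDABDCDBBCDACDBBABDABDCDBBCDA ⇒ CDB·B·ABD·ABD·CDA·ABD·B·CDA·ABD·B·CDB·B·CDA·CDA·ABD·B·ABD·CDB·B·ABD·ABD·CDA·ABD·B·CDA·ABD·B·CDB·B·ABD·ABD·CDB·B·CDA·CDB·B·ABD·ABD·CDA·ABD·B·CDA·ABD·B·CDB·B·ABD·ABD·CDB·B·CDA
    A ↦ CDA
    B ↦ ABD
    C ↦ CDB
    D ↦ B

A->CDA, B->ABD, C->CDB, D->B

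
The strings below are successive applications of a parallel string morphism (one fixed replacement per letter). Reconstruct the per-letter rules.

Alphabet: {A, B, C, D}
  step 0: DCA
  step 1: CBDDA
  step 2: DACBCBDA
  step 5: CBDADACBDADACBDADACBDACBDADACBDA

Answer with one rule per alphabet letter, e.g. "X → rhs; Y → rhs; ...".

  step 1 ⇒ step 2: CBDDA ⇒ D·A·CB·CB·DA
    A ↦ DA
    B ↦ A
    C ↦ D
    D ↦ CB

A->DA, B->A, C->D, D->CB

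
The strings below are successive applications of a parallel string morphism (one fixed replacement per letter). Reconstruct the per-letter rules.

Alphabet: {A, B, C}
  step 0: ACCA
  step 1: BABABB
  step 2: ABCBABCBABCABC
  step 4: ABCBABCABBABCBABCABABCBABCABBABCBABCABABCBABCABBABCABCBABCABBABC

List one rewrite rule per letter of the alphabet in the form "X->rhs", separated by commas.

  step 1 ⇒ step 2: BABABB ⇒ ABC·B·ABC·B·ABC·ABC
    A ↦ B
    B ↦ ABC
  step 0 ⇒ step 1: ACCA ⇒ B·AB·AB·B
    C ↦ AB

A->B, B->ABC, C->AB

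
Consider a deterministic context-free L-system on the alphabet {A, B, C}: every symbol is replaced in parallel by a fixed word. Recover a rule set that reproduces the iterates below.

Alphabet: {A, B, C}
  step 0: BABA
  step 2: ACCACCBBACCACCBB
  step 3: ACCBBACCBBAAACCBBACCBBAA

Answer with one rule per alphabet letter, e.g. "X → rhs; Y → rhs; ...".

A->ACC, B->A, C->B

  step 2 ⇒ step 3: ACCACCBBACCACCBB ⇒ ACC·B·B·ACC·B·B·A·A·ACC·B·B·ACC·B·B·A·A
    A ↦ ACC
    B ↦ A
    C ↦ B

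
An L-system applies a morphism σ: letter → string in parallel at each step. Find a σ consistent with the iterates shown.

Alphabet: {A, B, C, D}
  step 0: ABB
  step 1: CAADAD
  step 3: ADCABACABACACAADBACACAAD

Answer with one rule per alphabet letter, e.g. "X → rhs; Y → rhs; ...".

A->CA, B->AD, C->BA, D->AD

  step 0 ⇒ step 1: ABB ⇒ CA·AD·AD
    A ↦ CA
    B ↦ AD
    C ↦ BA  (constrained at step 1)
    D ↦ AD  (constrained at step 1)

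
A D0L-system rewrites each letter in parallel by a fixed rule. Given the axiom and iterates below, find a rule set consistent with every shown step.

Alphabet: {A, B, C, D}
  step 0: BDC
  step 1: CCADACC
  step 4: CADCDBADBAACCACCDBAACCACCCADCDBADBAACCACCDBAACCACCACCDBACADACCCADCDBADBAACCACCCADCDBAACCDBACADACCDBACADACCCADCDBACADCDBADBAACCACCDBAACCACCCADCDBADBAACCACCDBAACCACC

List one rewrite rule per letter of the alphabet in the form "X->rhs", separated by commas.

A->DBA, B->C, C->ACC, D->CAD

  step 0 ⇒ step 1: BDC ⇒ C·CAD·ACC
    B ↦ C
    C ↦ ACC
    D ↦ CAD
    A ↦ DBA  (constrained at step 1)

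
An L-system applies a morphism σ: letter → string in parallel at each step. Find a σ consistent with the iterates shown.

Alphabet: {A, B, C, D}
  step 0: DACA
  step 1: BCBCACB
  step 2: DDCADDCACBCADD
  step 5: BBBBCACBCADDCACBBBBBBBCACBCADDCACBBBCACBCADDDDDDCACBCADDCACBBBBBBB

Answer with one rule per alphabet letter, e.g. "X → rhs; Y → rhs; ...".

A->CB, B->DD, C->CA, D->B

  step 1 ⇒ step 2: BCBCACB ⇒ DD·CA·DD·CA·CB·CA·DD
    A ↦ CB
    B ↦ DD
    C ↦ CA
  step 0 ⇒ step 1: DACA ⇒ B·CB·CA·CB
    D ↦ B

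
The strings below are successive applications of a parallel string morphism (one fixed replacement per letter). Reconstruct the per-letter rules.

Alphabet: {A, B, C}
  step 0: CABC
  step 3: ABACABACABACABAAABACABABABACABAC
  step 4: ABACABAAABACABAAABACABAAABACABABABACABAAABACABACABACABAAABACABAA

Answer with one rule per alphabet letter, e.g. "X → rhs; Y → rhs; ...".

  step 3 ⇒ step 4: ABACABACABACABAAABACABABABACABAC ⇒ AB·AC·AB·AA·AB·AC·AB·AA·AB·AC·AB·AA·AB·AC·AB·AB·AB·AC·AB·AA·AB·AC·AB·AC·AB·AC·AB·AA·AB·AC·AB·AA
    A ↦ AB
    B ↦ AC
    C ↦ AA

A->AB, B->AC, C->AA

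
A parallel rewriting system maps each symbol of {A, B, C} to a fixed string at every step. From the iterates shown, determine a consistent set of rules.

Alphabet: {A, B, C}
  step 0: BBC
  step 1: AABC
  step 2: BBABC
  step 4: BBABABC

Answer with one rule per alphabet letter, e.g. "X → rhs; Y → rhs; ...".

  step 1 ⇒ step 2: AABC ⇒ B·B·A·BC
    A ↦ B
    B ↦ A
    C ↦ BC

A->B, B->A, C->BC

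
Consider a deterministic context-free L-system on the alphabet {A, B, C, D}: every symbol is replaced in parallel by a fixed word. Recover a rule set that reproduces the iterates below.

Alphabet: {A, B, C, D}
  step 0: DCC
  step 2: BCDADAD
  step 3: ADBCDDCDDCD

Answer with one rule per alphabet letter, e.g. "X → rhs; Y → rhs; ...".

A->D, B->AD, C->B, D->CD

  step 2 ⇒ step 3: BCDADAD ⇒ AD·B·CD·D·CD·D·CD
    A ↦ D
    B ↦ AD
    C ↦ B
    D ↦ CD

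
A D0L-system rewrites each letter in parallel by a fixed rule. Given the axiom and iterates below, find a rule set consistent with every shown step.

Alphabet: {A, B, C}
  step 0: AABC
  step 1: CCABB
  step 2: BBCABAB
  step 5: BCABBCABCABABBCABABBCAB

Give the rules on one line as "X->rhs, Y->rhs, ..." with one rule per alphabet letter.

  step 1 ⇒ step 2: CCABB ⇒ B·B·C·AB·AB
    A ↦ C
    B ↦ AB
    C ↦ B

A->C, B->AB, C->B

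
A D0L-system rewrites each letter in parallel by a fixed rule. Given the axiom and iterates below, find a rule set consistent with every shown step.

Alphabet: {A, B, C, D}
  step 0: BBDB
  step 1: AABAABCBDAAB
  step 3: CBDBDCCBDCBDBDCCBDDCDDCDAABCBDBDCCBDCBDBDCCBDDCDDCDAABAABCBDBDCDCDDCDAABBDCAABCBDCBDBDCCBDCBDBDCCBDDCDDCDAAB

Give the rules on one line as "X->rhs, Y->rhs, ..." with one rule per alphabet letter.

A->DCD, B->AAB, C->BDC, D->CBD

  step 0 ⇒ step 1: BBDB ⇒ AAB·AAB·CBD·AAB
    B ↦ AAB
    D ↦ CBD
    A ↦ DCD  (constrained at step 1)
    C ↦ BDC  (constrained at step 1)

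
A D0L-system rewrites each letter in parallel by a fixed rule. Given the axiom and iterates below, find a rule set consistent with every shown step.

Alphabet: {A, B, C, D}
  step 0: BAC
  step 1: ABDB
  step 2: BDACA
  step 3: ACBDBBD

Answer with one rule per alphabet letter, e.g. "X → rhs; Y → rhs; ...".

  step 2 ⇒ step 3: BDACA ⇒ A·C·BD·B·BD
    A ↦ BD
    B ↦ A
    C ↦ B
    D ↦ C

A->BD, B->A, C->B, D->C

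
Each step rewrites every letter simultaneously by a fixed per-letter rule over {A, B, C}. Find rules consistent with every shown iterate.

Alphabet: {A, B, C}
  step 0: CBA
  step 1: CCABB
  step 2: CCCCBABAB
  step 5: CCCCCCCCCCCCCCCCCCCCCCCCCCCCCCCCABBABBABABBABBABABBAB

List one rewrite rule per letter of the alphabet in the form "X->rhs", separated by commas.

  step 1 ⇒ step 2: CCABB ⇒ CC·CC·B·AB·AB
    A ↦ B
    B ↦ AB
    C ↦ CC

A->B, B->AB, C->CC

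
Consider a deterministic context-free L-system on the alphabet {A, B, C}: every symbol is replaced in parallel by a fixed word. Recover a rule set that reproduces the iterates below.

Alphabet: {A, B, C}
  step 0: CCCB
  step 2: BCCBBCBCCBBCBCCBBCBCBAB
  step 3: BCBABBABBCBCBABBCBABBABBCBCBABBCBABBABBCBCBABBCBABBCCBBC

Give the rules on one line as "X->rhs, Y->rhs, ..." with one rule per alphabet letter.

A->CB, B->BC, C->BAB

  step 2 ⇒ step 3: BCCBBCBCCBBCBCCBBCBCBAB ⇒ BC·BAB·BAB·BC·BC·BAB·BC·BAB·BAB·BC·BC·BAB·BC·BAB·BAB·BC·BC·BAB·BC·BAB·BC·CB·BC
    A ↦ CB
    B ↦ BC
    C ↦ BAB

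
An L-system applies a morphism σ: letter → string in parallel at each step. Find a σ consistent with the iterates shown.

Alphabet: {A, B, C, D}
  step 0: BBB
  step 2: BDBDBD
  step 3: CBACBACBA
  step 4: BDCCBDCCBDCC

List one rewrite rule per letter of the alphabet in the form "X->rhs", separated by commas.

  step 3 ⇒ step 4: CBACBACBA ⇒ BD·C·C·BD·C·C·BD·C·C
    A ↦ C
    B ↦ C
    C ↦ BD
  step 2 ⇒ step 3: BDBDBD ⇒ C·BA·C·BA·C·BA
    D ↦ BA

A->C, B->C, C->BD, D->BA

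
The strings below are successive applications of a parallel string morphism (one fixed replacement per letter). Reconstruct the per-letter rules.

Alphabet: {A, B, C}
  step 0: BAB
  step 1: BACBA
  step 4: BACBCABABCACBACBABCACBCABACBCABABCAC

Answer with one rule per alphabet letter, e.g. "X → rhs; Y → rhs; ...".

  step 0 ⇒ step 1: BAB ⇒ BA·C·BA
    A ↦ C
    B ↦ BA
    C ↦ BCA  (constrained at step 1)

A->C, B->BA, C->BCA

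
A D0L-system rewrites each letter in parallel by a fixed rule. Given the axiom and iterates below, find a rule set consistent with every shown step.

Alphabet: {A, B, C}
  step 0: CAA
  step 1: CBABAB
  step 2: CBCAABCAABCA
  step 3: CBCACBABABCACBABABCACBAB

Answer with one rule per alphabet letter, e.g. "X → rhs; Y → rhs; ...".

  step 2 ⇒ step 3: CBCAABCAABCA ⇒ CB·CA·CB·AB·AB·CA·CB·AB·AB·CA·CB·AB
    A ↦ AB
    B ↦ CA
    C ↦ CB

A->AB, B->CA, C->CB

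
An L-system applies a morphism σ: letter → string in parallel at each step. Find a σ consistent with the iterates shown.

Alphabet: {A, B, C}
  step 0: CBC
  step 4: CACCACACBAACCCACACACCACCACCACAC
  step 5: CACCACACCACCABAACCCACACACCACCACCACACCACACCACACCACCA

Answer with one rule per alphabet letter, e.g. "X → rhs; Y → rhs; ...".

  step 4 ⇒ step 5: CACCACACBAACCCACACACCACCACCACAC ⇒ CA·C·CA·CA·C·CA·C·CA·BAA·C·C·CA·CA·CA·C·CA·C·CA·C·CA·CA·C·CA·CA·C·CA·CA·C·CA·C·CA
    A ↦ C
    B ↦ BAA
    C ↦ CA

A->C, B->BAA, C->CA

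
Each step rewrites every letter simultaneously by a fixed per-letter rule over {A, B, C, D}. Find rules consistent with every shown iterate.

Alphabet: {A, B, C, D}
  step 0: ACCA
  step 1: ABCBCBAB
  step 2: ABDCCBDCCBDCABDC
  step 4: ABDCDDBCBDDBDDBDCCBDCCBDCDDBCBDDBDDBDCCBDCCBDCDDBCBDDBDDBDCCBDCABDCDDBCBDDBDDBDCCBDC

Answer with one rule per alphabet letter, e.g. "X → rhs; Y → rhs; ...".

A->AB, B->DC, C->CB, D->DDB

  step 1 ⇒ step 2: ABCBCBAB ⇒ AB·DC·CB·DC·CB·DC·AB·DC
    A ↦ AB
    B ↦ DC
    C ↦ CB
    D ↦ DDB  (constrained at step 2)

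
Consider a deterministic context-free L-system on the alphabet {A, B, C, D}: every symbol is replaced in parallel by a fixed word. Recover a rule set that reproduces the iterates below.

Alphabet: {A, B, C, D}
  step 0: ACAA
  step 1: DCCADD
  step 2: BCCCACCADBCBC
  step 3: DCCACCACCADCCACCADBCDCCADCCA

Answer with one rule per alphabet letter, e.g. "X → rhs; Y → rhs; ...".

  step 2 ⇒ step 3: BCCCACCADBCBC ⇒ D·CCA·CCA·CCA·D·CCA·CCA·D·BC·D·CCA·D·CCA
    A ↦ D
    B ↦ D
    C ↦ CCA
    D ↦ BC

A->D, B->D, C->CCA, D->BC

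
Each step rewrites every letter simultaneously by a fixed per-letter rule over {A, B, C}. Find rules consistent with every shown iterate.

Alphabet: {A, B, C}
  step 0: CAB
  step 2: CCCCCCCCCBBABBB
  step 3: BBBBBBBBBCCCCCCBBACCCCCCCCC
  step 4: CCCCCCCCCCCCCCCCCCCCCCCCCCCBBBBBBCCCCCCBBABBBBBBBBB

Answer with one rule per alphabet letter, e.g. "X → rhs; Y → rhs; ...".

A->BBA, B->CCC, C->B

  step 3 ⇒ step 4: BBBBBBBBBCCCCCCBBACCCCCCCCC ⇒ CCC·CCC·CCC·CCC·CCC·CCC·CCC·CCC·CCC·B·B·B·B·B·B·CCC·CCC·BBA·B·B·B·B·B·B·B·B·B
    A ↦ BBA
    B ↦ CCC
    C ↦ B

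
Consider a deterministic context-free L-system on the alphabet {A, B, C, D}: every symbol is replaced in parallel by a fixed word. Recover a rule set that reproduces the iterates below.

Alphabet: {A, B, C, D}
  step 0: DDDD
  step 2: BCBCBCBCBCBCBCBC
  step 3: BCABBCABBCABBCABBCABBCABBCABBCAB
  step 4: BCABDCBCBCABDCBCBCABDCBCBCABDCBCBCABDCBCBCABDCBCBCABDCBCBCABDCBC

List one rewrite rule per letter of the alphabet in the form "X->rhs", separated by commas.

  step 3 ⇒ step 4: BCABBCABBCABBCABBCABBCABBCABBCAB ⇒ BC·AB·DC·BC·BC·AB·DC·BC·BC·AB·DC·BC·BC·AB·DC·BC·BC·AB·DC·BC·BC·AB·DC·BC·BC·AB·DC·BC·BC·AB·DC·BC
    A ↦ DC
    B ↦ BC
    C ↦ AB
    D ↦ BB  (constrained at step 0)

A->DC, B->BC, C->AB, D->BB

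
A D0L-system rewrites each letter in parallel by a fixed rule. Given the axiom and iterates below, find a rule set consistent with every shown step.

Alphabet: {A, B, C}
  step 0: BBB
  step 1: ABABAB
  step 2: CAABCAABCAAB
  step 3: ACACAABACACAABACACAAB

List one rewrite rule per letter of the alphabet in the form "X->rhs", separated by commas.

A->CA, B->AB, C->A

  step 2 ⇒ step 3: CAABCAABCAAB ⇒ A·CA·CA·AB·A·CA·CA·AB·A·CA·CA·AB
    A ↦ CA
    B ↦ AB
    C ↦ A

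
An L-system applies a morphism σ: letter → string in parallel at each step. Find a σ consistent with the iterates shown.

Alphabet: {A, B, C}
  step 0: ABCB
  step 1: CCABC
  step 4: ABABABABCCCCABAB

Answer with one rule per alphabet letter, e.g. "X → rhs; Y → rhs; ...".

A->C, B->C, C->AB

  step 0 ⇒ step 1: ABCB ⇒ C·C·AB·C
    A ↦ C
    B ↦ C
    C ↦ AB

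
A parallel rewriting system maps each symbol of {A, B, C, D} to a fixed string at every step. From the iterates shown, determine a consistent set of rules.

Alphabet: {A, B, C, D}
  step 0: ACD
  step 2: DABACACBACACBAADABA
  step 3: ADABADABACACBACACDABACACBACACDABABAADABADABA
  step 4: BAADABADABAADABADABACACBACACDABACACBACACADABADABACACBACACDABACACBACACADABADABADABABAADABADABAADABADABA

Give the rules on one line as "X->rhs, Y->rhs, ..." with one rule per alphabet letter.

A->BA, B->DA, C->CAC, D->ADA

  step 3 ⇒ step 4: ADABADABACACBACACDABACACBACACDABABAADABADABA ⇒ BA·ADA·BA·DA·BA·ADA·BA·DA·BA·CAC·BA·CAC·DA·BA·CAC·BA·CAC·ADA·BA·DA·BA·CAC·BA·CAC·DA·BA·CAC·BA·CAC·ADA·BA·DA·BA·DA·BA·BA·ADA·BA·DA·BA·ADA·BA·DA·BA
    A ↦ BA
    B ↦ DA
    C ↦ CAC
    D ↦ ADA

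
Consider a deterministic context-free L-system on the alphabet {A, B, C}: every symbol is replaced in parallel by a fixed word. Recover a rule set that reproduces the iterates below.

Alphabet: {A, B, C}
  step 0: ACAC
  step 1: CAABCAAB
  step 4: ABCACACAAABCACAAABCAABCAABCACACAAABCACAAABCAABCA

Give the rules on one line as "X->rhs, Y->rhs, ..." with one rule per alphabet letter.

A->CA, B->A, C->AB

  step 0 ⇒ step 1: ACAC ⇒ CA·AB·CA·AB
    A ↦ CA
    C ↦ AB
    B ↦ A  (constrained at step 1)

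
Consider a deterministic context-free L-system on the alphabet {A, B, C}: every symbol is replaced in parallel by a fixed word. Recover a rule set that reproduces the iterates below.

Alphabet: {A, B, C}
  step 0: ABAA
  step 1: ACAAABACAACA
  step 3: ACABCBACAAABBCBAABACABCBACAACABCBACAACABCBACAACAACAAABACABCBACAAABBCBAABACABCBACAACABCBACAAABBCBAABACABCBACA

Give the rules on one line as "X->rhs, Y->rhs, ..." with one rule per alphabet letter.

  step 0 ⇒ step 1: ABAA ⇒ ACA·AAB·ACA·ACA
    A ↦ ACA
    B ↦ AAB
    C ↦ BCB  (constrained at step 1)

A->ACA, B->AAB, C->BCB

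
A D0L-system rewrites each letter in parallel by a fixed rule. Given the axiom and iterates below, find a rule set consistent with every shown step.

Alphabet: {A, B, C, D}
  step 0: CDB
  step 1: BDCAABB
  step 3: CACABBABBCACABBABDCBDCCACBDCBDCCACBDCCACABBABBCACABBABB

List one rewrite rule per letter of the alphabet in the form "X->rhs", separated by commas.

A->CAC, B->ABB, C->BDC, D->A

  step 0 ⇒ step 1: CDB ⇒ BDC·A·ABB
    B ↦ ABB
    C ↦ BDC
    D ↦ A
    A ↦ CAC  (constrained at step 1)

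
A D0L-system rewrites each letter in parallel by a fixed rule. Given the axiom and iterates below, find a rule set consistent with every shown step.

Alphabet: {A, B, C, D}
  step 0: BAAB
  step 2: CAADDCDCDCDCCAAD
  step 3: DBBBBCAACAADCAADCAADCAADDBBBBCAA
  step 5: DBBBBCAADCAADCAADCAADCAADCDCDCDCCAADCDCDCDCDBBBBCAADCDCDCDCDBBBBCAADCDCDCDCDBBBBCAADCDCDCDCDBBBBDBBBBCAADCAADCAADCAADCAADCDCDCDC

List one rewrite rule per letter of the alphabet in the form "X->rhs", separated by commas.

A->BB, B->DC, C->D, D->CAA

  step 2 ⇒ step 3: CAADDCDCDCDCCAAD ⇒ D·BB·BB·CAA·CAA·D·CAA·D·CAA·D·CAA·D·D·BB·BB·CAA
    A ↦ BB
    C ↦ D
    D ↦ CAA
    B ↦ DC  (constrained at step 0)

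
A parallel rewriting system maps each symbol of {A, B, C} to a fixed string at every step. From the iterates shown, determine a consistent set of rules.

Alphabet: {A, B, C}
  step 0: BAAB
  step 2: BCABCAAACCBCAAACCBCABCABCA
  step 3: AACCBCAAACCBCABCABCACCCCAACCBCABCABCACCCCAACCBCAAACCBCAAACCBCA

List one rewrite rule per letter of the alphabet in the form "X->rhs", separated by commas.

  step 2 ⇒ step 3: BCABCAAACCBCAAACCBCABCABCA ⇒ AA·CC·BCA·AA·CC·BCA·BCA·BCA·CC·CC·AA·CC·BCA·BCA·BCA·CC·CC·AA·CC·BCA·AA·CC·BCA·AA·CC·BCA
    A ↦ BCA
    B ↦ AA
    C ↦ CC

A->BCA, B->AA, C->CC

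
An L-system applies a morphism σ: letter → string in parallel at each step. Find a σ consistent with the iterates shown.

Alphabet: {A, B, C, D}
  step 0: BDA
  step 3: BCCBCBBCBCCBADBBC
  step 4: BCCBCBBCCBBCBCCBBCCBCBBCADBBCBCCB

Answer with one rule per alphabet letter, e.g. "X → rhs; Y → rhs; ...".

A->AD, B->BC, C->CB, D->B

  step 3 ⇒ step 4: BCCBCBBCBCCBADBBC ⇒ BC·CB·CB·BC·CB·BC·BC·CB·BC·CB·CB·BC·AD·B·BC·BC·CB
    A ↦ AD
    B ↦ BC
    C ↦ CB
    D ↦ B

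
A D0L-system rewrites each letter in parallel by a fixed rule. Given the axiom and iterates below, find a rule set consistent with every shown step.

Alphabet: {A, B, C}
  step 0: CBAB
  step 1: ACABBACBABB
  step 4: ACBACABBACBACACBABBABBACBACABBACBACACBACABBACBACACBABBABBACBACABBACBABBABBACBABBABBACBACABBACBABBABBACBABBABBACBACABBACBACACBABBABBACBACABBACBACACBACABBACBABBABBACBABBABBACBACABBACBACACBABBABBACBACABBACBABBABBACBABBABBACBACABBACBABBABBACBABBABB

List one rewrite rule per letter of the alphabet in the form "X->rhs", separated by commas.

A->ACB, B->ABB, C->AC

  step 0 ⇒ step 1: CBAB ⇒ AC·ABB·ACB·ABB
    A ↦ ACB
    B ↦ ABB
    C ↦ AC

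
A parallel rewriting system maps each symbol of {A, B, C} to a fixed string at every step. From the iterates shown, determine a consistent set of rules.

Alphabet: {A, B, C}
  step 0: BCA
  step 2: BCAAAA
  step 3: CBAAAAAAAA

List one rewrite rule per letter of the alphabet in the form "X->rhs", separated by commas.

  step 2 ⇒ step 3: BCAAAA ⇒ C·B·AA·AA·AA·AA
    A ↦ AA
    B ↦ C
    C ↦ B

A->AA, B->C, C->B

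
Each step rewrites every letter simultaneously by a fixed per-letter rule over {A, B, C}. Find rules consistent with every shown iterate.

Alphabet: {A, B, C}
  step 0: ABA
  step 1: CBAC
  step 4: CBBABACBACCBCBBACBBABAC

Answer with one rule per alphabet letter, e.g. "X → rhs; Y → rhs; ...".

  step 0 ⇒ step 1: ABA ⇒ C·BA·C
    A ↦ C
    B ↦ BA
    C ↦ CB  (constrained at step 1)

A->C, B->BA, C->CB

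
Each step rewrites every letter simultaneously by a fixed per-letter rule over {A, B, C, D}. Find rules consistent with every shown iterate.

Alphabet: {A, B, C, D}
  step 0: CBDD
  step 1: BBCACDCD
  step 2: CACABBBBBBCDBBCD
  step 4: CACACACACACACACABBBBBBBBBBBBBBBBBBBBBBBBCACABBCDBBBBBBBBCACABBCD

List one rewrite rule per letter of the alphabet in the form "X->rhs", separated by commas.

A->BB, B->CA, C->BB, D->CD

  step 1 ⇒ step 2: BBCACDCD ⇒ CA·CA·BB·BB·BB·CD·BB·CD
    A ↦ BB
    B ↦ CA
    C ↦ BB
    D ↦ CD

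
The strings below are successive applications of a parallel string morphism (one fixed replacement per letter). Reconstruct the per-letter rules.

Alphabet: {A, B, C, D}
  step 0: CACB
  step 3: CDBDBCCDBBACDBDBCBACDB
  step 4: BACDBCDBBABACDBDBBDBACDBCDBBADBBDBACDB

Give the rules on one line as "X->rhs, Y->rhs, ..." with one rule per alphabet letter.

A->BD, B->DB, C->BA, D->C

  step 3 ⇒ step 4: CDBDBCCDBBACDBDBCBACDB ⇒ BA·C·DB·C·DB·BA·BA·C·DB·DB·BD·BA·C·DB·C·DB·BA·DB·BD·BA·C·DB
    A ↦ BD
    B ↦ DB
    C ↦ BA
    D ↦ C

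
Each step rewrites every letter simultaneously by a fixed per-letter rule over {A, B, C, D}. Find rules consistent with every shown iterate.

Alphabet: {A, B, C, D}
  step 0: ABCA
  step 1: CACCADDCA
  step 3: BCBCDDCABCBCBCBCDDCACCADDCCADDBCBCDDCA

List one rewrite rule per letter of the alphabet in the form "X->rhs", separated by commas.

  step 0 ⇒ step 1: ABCA ⇒ CA·CCA·DD·CA
    A ↦ CA
    B ↦ CCA
    C ↦ DD
    D ↦ BC  (constrained at step 1)

A->CA, B->CCA, C->DD, D->BC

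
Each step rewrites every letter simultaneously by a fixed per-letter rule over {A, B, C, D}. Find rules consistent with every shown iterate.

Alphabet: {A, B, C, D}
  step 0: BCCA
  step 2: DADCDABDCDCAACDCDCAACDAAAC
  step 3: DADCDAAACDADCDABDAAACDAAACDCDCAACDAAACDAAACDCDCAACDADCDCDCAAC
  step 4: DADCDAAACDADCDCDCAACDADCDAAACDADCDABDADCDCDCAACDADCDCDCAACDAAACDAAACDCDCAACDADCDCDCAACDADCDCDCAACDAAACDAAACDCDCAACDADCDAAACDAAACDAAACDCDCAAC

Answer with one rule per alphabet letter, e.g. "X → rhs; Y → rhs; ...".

A->DC, B->DAB, C->AAC, D->DA

  step 3 ⇒ step 4: DADCDAAACDADCDABDAAACDAAACDCDCAACDAAACDAAACDCDCAACDADCDCDCAAC ⇒ DA·DC·DA·AAC·DA·DC·DC·DC·AAC·DA·DC·DA·AAC·DA·DC·DAB·DA·DC·DC·DC·AAC·DA·DC·DC·DC·AAC·DA·AAC·DA·AAC·DC·DC·AAC·DA·DC·DC·DC·AAC·DA·DC·DC·DC·AAC·DA·AAC·DA·AAC·DC·DC·AAC·DA·DC·DA·AAC·DA·AAC·DA·AAC·DC·DC·AAC
    A ↦ DC
    B ↦ DAB
    C ↦ AAC
    D ↦ DA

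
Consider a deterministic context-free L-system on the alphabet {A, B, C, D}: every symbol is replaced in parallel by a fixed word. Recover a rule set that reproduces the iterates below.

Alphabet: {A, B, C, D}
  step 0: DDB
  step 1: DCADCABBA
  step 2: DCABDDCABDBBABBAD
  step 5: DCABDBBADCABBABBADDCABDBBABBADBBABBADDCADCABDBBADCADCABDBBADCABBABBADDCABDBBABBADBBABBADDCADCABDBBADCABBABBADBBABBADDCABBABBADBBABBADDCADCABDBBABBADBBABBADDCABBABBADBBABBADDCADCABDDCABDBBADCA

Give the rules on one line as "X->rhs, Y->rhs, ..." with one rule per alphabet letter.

A->D, B->BBA, C->B, D->DCA

  step 1 ⇒ step 2: DCADCABBA ⇒ DCA·B·D·DCA·B·D·BBA·BBA·D
    A ↦ D
    B ↦ BBA
    C ↦ B
    D ↦ DCA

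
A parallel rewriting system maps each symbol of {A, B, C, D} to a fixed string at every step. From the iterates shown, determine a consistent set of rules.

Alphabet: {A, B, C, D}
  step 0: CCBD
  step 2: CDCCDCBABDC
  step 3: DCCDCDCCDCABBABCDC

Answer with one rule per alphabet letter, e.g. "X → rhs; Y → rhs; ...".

A->B, B->AB, C->DC, D->C

  step 2 ⇒ step 3: CDCCDCBABDC ⇒ DC·C·DC·DC·C·DC·AB·B·AB·C·DC
    A ↦ B
    B ↦ AB
    C ↦ DC
    D ↦ C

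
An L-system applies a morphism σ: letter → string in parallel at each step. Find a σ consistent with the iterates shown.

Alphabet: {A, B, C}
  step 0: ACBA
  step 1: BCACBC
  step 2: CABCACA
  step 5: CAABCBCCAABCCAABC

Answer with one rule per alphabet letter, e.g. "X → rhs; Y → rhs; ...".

  step 1 ⇒ step 2: BCACBC ⇒ C·A·BC·A·C·A
    A ↦ BC
    B ↦ C
    C ↦ A

A->BC, B->C, C->A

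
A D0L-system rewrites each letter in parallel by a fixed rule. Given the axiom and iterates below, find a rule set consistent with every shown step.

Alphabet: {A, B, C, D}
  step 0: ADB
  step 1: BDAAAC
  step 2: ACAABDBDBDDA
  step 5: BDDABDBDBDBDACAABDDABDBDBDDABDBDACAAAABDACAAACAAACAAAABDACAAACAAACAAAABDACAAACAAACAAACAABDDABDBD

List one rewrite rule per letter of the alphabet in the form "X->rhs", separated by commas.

A->BD, B->AC, C->DA, D->AA

  step 1 ⇒ step 2: BDAAAC ⇒ AC·AA·BD·BD·BD·DA
    A ↦ BD
    B ↦ AC
    C ↦ DA
    D ↦ AA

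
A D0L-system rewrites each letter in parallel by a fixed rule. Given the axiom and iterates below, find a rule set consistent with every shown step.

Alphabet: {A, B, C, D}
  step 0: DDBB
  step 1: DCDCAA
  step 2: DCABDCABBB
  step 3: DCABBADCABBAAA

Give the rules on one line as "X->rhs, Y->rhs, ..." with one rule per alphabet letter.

A->B, B->A, C->AB, D->DC

  step 2 ⇒ step 3: DCABDCABBB ⇒ DC·AB·B·A·DC·AB·B·A·A·A
    A ↦ B
    B ↦ A
    C ↦ AB
    D ↦ DC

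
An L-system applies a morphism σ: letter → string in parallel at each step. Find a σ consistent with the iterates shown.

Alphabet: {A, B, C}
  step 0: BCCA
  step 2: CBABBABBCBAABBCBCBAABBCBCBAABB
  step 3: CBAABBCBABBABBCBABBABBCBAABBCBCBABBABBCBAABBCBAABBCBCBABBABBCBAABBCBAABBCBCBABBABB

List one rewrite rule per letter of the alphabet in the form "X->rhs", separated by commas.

A->CB, B->ABB, C->CBA

  step 2 ⇒ step 3: CBABBABBCBAABBCBCBAABBCBCBAABB ⇒ CBA·ABB·CB·ABB·ABB·CB·ABB·ABB·CBA·ABB·CB·CB·ABB·ABB·CBA·ABB·CBA·ABB·CB·CB·ABB·ABB·CBA·ABB·CBA·ABB·CB·CB·ABB·ABB
    A ↦ CB
    B ↦ ABB
    C ↦ CBA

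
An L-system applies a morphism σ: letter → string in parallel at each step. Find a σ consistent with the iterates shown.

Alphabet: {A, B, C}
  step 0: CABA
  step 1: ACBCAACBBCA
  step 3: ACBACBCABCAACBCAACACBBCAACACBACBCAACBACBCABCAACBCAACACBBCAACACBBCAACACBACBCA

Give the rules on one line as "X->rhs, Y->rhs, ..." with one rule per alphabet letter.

A->BCA, B->ACB, C->AC

  step 0 ⇒ step 1: CABA ⇒ AC·BCA·ACB·BCA
    A ↦ BCA
    B ↦ ACB
    C ↦ AC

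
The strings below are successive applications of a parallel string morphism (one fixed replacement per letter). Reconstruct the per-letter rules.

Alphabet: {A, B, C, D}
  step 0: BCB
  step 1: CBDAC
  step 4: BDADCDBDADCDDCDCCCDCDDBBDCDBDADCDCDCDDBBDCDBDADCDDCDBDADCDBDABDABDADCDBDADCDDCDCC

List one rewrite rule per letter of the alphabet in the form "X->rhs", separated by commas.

A->DBB, B->C, C->BDA, D->DCD

  step 0 ⇒ step 1: BCB ⇒ C·BDA·C
    B ↦ C
    C ↦ BDA
    A ↦ DBB  (constrained at step 1)
    D ↦ DCD  (constrained at step 1)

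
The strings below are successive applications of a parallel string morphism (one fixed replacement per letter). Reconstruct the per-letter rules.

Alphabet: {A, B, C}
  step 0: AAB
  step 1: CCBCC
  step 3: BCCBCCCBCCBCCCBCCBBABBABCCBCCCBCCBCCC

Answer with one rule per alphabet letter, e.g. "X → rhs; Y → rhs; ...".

A->C, B->BCC, C->BBA

  step 0 ⇒ step 1: AAB ⇒ C·C·BCC
    A ↦ C
    B ↦ BCC
    C ↦ BBA  (constrained at step 1)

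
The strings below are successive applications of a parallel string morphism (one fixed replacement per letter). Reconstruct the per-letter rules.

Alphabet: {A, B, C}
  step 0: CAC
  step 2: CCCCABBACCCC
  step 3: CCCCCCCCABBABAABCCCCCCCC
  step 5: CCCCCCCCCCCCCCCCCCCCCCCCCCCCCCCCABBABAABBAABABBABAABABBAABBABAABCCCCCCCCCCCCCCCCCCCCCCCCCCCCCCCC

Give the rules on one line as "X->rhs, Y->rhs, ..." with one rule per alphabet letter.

  step 2 ⇒ step 3: CCCCABBACCCC ⇒ CC·CC·CC·CC·AB·BA·BA·AB·CC·CC·CC·CC
    A ↦ AB
    B ↦ BA
    C ↦ CC

A->AB, B->BA, C->CC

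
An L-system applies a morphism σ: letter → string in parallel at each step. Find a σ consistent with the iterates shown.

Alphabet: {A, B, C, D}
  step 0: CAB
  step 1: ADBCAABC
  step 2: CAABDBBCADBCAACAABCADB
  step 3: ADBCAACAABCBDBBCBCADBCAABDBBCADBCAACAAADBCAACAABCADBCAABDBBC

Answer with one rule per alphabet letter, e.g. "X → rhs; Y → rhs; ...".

  step 2 ⇒ step 3: CAABDBBCADBCAACAABCADB ⇒ ADB·CAA·CAA·BC·BDB·BC·BC·ADB·CAA·BDB·BC·ADB·CAA·CAA·ADB·CAA·CAA·BC·ADB·CAA·BDB·BC
    A ↦ CAA
    B ↦ BC
    C ↦ ADB
    D ↦ BDB

A->CAA, B->BC, C->ADB, D->BDB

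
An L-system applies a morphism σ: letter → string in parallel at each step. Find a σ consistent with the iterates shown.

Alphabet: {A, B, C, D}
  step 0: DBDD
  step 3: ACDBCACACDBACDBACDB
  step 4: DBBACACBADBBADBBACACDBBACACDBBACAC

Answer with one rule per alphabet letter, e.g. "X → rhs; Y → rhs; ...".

A->DB, B->AC, C->BA, D->C

  step 3 ⇒ step 4: ACDBCACACDBACDBACDB ⇒ DB·BA·C·AC·BA·DB·BA·DB·BA·C·AC·DB·BA·C·AC·DB·BA·C·AC
    A ↦ DB
    B ↦ AC
    C ↦ BA
    D ↦ C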